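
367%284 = 83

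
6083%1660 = 1103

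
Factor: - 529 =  - 23^2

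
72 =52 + 20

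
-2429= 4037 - 6466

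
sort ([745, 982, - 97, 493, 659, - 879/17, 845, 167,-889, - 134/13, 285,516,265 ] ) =[  -  889, -97, - 879/17, -134/13, 167,  265, 285, 493, 516, 659,745,845, 982] 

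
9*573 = 5157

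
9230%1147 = 54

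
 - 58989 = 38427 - 97416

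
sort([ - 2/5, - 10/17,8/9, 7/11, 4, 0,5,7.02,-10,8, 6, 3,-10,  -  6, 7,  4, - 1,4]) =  [ - 10 , - 10, - 6, - 1, - 10/17,  -  2/5,0, 7/11, 8/9, 3,4, 4, 4,5,  6, 7, 7.02, 8]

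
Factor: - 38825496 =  - 2^3*3^2*167^1*3229^1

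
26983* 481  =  12978823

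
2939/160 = 18 + 59/160= 18.37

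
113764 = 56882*2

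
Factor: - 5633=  -43^1*131^1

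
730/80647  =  730/80647 = 0.01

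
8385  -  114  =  8271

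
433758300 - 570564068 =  - 136805768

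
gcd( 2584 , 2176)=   136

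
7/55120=7/55120=0.00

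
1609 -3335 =-1726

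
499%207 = 85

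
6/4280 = 3/2140 = 0.00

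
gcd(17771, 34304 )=1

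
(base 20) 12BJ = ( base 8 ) 21517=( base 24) FGF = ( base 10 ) 9039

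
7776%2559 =99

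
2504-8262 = - 5758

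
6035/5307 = 6035/5307 = 1.14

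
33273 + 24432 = 57705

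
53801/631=53801/631 = 85.26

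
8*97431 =779448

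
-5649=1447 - 7096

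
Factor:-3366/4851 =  - 34/49 = -  2^1*7^( - 2)*17^1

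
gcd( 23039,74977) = 1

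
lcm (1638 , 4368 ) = 13104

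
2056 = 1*2056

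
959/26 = 959/26 = 36.88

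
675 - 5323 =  -4648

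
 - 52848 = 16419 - 69267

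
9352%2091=988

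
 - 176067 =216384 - 392451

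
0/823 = 0  =  0.00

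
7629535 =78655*97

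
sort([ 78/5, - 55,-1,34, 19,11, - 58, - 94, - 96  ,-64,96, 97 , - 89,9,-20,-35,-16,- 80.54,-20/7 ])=[  -  96, - 94,-89,-80.54,-64,-58, - 55, - 35, - 20, - 16,  -  20/7,-1,9 , 11,78/5 , 19, 34,96, 97]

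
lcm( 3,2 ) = 6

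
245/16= 15+5/16= 15.31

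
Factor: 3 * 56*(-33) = - 2^3*3^2*7^1*11^1 = -  5544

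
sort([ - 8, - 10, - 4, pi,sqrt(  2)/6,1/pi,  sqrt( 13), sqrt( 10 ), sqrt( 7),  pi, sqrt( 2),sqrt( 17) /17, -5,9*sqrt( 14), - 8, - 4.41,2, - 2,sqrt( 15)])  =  [ - 10, - 8, - 8,-5, - 4.41, - 4, - 2, sqrt( 2)/6,sqrt(17) /17, 1/pi, sqrt(2 ), 2,sqrt( 7),pi,pi,sqrt( 10 ), sqrt(13), sqrt (15), 9*sqrt(14)]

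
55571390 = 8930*6223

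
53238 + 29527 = 82765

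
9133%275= 58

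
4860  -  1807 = 3053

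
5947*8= 47576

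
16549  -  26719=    - 10170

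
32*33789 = 1081248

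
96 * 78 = 7488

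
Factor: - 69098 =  - 2^1*34549^1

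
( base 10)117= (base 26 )4D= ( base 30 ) 3R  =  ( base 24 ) 4L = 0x75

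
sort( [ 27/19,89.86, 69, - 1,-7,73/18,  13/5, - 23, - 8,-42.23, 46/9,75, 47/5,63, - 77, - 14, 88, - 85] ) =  [ - 85, - 77, - 42.23, - 23, - 14 , - 8 , - 7, - 1, 27/19,  13/5, 73/18, 46/9, 47/5,63,69,75,88,89.86]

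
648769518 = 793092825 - 144323307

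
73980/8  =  9247 + 1/2=9247.50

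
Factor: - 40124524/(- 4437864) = 10031131/1109466  =  2^ (-1)*3^( - 2)*11^1*83^1* 10987^1*61637^ ( - 1)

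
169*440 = 74360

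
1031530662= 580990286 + 450540376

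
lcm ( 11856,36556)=438672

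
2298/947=2  +  404/947 = 2.43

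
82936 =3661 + 79275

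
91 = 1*91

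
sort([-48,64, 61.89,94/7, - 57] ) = [ - 57,-48, 94/7, 61.89,64 ] 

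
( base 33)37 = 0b1101010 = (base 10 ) 106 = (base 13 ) 82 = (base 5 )411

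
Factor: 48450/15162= 425/133 = 5^2 * 7^( - 1)*17^1*19^( - 1 )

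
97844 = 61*1604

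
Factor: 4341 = 3^1*1447^1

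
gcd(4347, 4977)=63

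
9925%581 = 48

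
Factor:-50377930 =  - 2^1* 5^1 *19^1 * 29^1*41^1 * 223^1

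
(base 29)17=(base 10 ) 36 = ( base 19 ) 1h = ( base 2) 100100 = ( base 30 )16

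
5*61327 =306635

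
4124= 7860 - 3736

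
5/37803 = 5/37803=0.00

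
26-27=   -1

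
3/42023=3/42023 = 0.00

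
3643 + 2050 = 5693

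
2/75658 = 1/37829 = 0.00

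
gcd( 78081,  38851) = 1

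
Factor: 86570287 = 47^1*59^1*31219^1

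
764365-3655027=-2890662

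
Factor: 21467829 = 3^1*7155943^1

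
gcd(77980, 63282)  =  2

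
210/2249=210/2249 = 0.09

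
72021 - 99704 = - 27683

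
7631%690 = 41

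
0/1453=0 = 0.00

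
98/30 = 3 + 4/15= 3.27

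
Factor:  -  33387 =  - 3^1 * 31^1*359^1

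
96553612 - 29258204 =67295408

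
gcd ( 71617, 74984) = 91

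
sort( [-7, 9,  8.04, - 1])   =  [ - 7,  -  1,8.04, 9 ] 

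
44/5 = 8 + 4/5=8.80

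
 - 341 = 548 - 889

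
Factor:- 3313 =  - 3313^1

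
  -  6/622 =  - 3/311 = - 0.01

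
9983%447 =149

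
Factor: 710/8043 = 2^1*3^(-1)*5^1*7^ ( -1)* 71^1 *383^(-1)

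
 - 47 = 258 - 305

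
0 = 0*(  -  3817)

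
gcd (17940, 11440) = 260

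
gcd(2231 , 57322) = 1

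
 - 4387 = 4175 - 8562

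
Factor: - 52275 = -3^1*5^2*17^1*  41^1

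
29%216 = 29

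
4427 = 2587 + 1840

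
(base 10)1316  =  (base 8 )2444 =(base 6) 10032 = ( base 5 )20231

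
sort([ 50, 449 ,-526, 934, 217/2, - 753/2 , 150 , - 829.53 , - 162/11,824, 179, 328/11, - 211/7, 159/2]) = [ -829.53, - 526, - 753/2, - 211/7, - 162/11,  328/11,50,159/2,  217/2 , 150,179,449,824, 934 ] 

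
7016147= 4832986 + 2183161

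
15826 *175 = 2769550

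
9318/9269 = 1 + 49/9269 = 1.01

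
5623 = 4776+847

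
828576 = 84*9864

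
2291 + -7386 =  - 5095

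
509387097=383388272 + 125998825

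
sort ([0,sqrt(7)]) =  [0, sqrt(7)] 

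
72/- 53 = -2 + 34/53 = -1.36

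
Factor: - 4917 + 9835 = 4918 =2^1*2459^1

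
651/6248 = 651/6248= 0.10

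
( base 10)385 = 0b110000001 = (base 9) 467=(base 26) EL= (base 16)181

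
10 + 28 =38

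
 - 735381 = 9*( - 81709) 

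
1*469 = 469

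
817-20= 797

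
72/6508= 18/1627 =0.01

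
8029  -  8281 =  - 252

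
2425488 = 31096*78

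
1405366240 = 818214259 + 587151981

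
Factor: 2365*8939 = 5^1*7^1 * 11^1*43^1*1277^1 =21140735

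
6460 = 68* 95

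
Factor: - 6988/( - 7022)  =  2^1 * 1747^1*3511^ ( - 1) =3494/3511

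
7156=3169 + 3987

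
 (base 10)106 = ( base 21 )51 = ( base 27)3P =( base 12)8A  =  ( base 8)152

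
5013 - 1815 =3198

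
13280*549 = 7290720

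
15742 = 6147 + 9595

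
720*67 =48240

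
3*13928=41784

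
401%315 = 86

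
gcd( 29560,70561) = 1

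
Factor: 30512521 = 13^1 * 311^1* 7547^1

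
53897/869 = 53897/869=62.02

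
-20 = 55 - 75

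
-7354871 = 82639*( - 89) 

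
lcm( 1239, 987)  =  58233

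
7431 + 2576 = 10007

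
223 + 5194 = 5417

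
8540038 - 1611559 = 6928479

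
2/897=2/897  =  0.00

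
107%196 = 107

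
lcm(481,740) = 9620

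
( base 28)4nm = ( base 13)1966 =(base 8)7332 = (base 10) 3802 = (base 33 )3g7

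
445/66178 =445/66178  =  0.01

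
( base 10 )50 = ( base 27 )1N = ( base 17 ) 2G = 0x32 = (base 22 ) 26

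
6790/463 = 6790/463 = 14.67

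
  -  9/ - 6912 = 1/768 =0.00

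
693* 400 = 277200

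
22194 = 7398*3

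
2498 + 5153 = 7651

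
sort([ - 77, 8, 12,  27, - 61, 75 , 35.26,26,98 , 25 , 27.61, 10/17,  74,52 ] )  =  [ - 77,- 61,10/17, 8,12,25,26,27,27.61, 35.26,52,74,75, 98]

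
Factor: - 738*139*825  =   - 2^1*3^3*5^2*11^1*41^1*139^1= - 84630150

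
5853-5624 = 229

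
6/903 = 2/301 =0.01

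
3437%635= 262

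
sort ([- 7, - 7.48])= [- 7.48, - 7 ]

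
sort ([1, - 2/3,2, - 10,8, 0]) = [ - 10, - 2/3,0, 1, 2, 8] 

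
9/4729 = 9/4729 = 0.00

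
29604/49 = 29604/49 =604.16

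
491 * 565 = 277415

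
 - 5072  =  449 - 5521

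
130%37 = 19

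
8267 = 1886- - 6381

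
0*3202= 0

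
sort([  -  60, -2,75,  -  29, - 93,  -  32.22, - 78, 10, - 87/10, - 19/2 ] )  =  [ - 93, - 78, - 60,  -  32.22, - 29, - 19/2, - 87/10, - 2,10,75 ]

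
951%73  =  2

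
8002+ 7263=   15265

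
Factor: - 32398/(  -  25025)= 2^1*5^ ( - 2)*7^( - 1 )*11^( - 1)*13^( - 1)*97^1*167^1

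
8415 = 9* 935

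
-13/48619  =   - 13/48619  =  - 0.00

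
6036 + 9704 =15740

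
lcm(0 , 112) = 0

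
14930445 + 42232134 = 57162579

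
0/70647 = 0=0.00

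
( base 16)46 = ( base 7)130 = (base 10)70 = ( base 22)34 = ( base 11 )64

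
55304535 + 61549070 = 116853605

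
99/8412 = 33/2804 = 0.01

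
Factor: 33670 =2^1 *5^1*7^1*13^1*37^1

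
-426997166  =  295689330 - 722686496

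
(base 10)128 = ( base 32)40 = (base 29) 4C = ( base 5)1003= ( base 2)10000000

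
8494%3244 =2006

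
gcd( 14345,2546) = 19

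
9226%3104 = 3018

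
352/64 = 5 + 1/2 = 5.50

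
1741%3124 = 1741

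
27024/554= 13512/277 = 48.78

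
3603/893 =3603/893=4.03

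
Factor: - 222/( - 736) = 111/368 = 2^(-4 ) * 3^1*23^(-1)*37^1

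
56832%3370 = 2912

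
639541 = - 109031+748572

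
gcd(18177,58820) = 1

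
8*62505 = 500040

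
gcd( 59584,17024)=8512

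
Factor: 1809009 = 3^2*19^1*71^1*149^1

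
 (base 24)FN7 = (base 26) dfl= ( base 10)9199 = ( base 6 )110331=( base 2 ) 10001111101111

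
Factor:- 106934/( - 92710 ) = 5^ (  -  1) * 73^ ( - 1)*421^1 = 421/365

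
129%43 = 0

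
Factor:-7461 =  - 3^2*829^1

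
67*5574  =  373458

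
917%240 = 197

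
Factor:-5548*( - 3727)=20677396 = 2^2* 19^1* 73^1*3727^1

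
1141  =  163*7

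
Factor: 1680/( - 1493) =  - 2^4*3^1*5^1*7^1*1493^( - 1)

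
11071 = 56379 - 45308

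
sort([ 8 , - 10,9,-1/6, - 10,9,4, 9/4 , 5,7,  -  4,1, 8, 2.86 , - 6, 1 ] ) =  [ - 10, - 10, - 6, - 4 , - 1/6, 1,  1,  9/4,2.86,4,5 , 7 , 8, 8, 9, 9 ]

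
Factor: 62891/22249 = 19^( - 1 ) * 61^1*1031^1*1171^ ( - 1) 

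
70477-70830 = -353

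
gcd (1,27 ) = 1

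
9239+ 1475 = 10714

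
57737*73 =4214801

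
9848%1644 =1628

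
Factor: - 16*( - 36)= 576 = 2^6*3^2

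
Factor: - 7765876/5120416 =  - 2^( -3 )*7^(-1)*22859^( - 1 )*1941469^1 = - 1941469/1280104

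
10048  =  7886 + 2162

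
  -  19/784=-1 + 765/784=-  0.02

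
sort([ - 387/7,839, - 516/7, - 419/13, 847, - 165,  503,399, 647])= [ - 165 ,  -  516/7, - 387/7, - 419/13,399,503, 647,839,847]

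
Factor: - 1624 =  -2^3*7^1 * 29^1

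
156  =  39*4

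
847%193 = 75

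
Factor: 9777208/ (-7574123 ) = -2^3 *7^1  *23^1*7591^1 * 7574123^(-1 )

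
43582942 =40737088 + 2845854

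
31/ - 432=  - 31/432 = - 0.07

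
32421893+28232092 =60653985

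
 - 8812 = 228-9040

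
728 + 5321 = 6049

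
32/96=1/3= 0.33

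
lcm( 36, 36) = 36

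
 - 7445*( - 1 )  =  7445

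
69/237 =23/79 = 0.29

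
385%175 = 35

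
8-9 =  - 1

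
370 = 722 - 352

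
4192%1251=439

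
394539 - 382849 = 11690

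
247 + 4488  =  4735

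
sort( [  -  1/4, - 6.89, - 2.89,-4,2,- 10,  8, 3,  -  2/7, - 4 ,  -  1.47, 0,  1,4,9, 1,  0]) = [  -  10, - 6.89,-4,  -  4,-2.89, - 1.47, - 2/7  , - 1/4,0 , 0,  1, 1,2,3, 4, 8,  9] 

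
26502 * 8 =212016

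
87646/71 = 87646/71 = 1234.45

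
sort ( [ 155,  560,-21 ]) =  [ - 21 , 155,560 ]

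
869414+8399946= 9269360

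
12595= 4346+8249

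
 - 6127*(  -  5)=30635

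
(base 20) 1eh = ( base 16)2b9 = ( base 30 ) n7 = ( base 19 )1HD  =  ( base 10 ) 697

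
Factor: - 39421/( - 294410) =79/590= 2^( - 1 )*5^(- 1 )*59^ (-1) *79^1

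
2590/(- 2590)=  - 1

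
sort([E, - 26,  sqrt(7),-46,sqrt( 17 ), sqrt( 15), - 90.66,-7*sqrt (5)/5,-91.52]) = [ - 91.52,-90.66,-46, - 26, - 7*sqrt( 5 ) /5, sqrt( 7 ), E, sqrt(15),  sqrt( 17) ]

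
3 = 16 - 13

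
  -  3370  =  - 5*674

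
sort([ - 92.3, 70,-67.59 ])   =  [-92.3 ,  -  67.59,  70]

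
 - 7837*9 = -70533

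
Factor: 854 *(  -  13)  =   - 2^1 * 7^1 * 13^1*61^1=-11102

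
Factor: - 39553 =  - 37^1*1069^1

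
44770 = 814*55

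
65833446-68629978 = -2796532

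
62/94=31/47 = 0.66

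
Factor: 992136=2^3 * 3^1 * 67^1*617^1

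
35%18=17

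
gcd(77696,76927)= 1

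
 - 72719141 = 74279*(- 979 )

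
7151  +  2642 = 9793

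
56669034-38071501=18597533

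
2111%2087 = 24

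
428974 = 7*61282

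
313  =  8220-7907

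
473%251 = 222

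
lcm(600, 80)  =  1200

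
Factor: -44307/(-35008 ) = 81/64 = 2^( - 6) *3^4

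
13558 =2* 6779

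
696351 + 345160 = 1041511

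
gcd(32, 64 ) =32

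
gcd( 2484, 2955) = 3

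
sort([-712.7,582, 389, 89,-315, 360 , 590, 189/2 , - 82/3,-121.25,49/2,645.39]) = [ - 712.7,-315, - 121.25,-82/3, 49/2,89,189/2,  360, 389, 582, 590,645.39 ] 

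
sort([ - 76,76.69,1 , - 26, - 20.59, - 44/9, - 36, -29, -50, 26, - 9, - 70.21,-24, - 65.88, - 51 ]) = [- 76, - 70.21, - 65.88 , - 51, - 50,-36, - 29, - 26, - 24, - 20.59, - 9, -44/9, 1, 26, 76.69]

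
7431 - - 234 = 7665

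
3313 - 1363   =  1950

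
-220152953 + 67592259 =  -152560694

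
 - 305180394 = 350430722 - 655611116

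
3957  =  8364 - 4407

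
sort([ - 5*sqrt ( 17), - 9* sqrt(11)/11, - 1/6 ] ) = [ - 5 * sqrt( 17), - 9*sqrt ( 11)/11, - 1/6] 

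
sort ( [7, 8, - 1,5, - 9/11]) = [ - 1, - 9/11, 5, 7, 8 ]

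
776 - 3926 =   -  3150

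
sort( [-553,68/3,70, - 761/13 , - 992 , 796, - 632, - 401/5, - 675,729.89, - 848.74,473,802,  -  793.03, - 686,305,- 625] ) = [ - 992, - 848.74, - 793.03, - 686, - 675, - 632,-625 ,- 553,- 401/5, - 761/13, 68/3, 70,305,473,729.89,796,802]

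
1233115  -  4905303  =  -3672188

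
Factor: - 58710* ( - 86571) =5082583410  =  2^1*3^3*5^1*19^1*103^1*9619^1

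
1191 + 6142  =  7333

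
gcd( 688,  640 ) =16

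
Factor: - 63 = - 3^2*7^1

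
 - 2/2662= -1+1330/1331 = - 0.00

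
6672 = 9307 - 2635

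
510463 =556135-45672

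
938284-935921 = 2363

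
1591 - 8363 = -6772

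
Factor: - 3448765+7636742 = 29^1*144413^1 = 4187977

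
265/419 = 265/419 = 0.63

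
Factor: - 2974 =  - 2^1  *  1487^1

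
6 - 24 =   -  18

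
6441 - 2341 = 4100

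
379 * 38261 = 14500919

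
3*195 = 585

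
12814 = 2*6407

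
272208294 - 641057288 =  - 368848994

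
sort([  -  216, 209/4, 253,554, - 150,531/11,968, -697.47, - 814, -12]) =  [ - 814,- 697.47, - 216 ,  -  150, - 12 , 531/11, 209/4, 253 , 554 , 968] 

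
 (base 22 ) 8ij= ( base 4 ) 1002333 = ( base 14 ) 17c3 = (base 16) 10BF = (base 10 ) 4287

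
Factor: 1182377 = 7^1*53^1*3187^1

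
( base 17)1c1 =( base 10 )494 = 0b111101110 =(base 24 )KE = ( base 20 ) 14E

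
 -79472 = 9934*( - 8 ) 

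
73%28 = 17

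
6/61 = 6/61 = 0.10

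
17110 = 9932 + 7178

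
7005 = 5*1401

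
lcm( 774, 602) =5418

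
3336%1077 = 105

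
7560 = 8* 945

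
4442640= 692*6420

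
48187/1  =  48187 = 48187.00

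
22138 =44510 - 22372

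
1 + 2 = 3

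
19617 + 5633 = 25250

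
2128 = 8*266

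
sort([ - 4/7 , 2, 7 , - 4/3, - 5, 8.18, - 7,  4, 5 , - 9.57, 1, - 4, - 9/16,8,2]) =[ - 9.57, - 7, - 5, - 4, - 4/3, - 4/7 , - 9/16, 1, 2, 2,4, 5, 7, 8, 8.18 ]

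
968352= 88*11004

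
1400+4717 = 6117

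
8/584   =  1/73 =0.01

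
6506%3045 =416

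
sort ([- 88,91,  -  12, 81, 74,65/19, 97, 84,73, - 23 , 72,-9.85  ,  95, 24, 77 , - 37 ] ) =[- 88,-37,  -  23, - 12,  -  9.85, 65/19, 24, 72,73, 74, 77, 81 , 84,91,95, 97]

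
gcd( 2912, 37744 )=112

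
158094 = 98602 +59492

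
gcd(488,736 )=8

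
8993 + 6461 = 15454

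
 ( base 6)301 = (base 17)67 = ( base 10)109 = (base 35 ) 34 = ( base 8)155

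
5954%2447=1060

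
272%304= 272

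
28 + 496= 524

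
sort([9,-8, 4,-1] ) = [-8, - 1, 4, 9 ] 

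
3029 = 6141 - 3112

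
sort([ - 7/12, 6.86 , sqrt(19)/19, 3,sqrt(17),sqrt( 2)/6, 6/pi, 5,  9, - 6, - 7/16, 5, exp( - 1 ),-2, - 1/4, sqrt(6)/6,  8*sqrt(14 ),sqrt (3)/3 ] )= [ - 6, - 2,-7/12,-7/16, - 1/4 , sqrt( 19 ) /19 , sqrt( 2)/6 , exp( - 1), sqrt( 6)/6, sqrt(3)/3 , 6/pi, 3, sqrt( 17), 5, 5,6.86,  9,8*sqrt(14 )]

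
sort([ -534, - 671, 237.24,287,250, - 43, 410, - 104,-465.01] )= [ - 671 , - 534,  -  465.01, - 104, - 43,237.24, 250,287,410]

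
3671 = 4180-509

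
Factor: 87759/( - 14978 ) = -2^(-1) *3^2*7^2*199^1 * 7489^( - 1) 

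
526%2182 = 526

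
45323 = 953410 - 908087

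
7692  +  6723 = 14415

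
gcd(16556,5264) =4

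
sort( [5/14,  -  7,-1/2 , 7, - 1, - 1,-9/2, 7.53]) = [ - 7,-9/2, - 1,  -  1,  -  1/2,5/14 , 7,7.53 ]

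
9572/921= 9572/921= 10.39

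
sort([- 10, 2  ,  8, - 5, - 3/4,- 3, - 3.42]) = [ - 10, - 5,-3.42, - 3, - 3/4, 2,  8]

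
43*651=27993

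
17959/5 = 17959/5 = 3591.80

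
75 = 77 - 2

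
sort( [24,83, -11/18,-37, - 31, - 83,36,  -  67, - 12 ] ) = [ - 83, - 67, - 37, - 31, - 12 , - 11/18,24,36, 83]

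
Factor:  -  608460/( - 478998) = 2^1*3^( - 1)*5^1*13^( - 1 )*23^(-1)*89^( - 1)*10141^1 = 101410/79833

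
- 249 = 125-374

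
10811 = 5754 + 5057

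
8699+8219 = 16918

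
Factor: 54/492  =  9/82 = 2^(  -  1 ) * 3^2* 41^( - 1) 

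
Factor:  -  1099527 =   -  3^1* 11^2*13^1*233^1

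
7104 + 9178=16282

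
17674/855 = 20 + 574/855  =  20.67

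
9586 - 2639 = 6947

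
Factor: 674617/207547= 349^1*1933^1  *  207547^(  -  1)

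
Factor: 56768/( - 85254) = -2^5*3^( - 1)*13^(  -  1 )*887^1*1093^( - 1 ) =- 28384/42627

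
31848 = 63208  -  31360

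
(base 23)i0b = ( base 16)253d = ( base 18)1B7B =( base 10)9533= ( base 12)5625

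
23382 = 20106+3276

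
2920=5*584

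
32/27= 32/27 = 1.19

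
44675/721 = 61 + 694/721 = 61.96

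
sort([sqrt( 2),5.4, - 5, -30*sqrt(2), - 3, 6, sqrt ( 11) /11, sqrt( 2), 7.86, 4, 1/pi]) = [ - 30*sqrt(2), - 5, -3, sqrt ( 11)/11,1/pi, sqrt( 2), sqrt( 2), 4,5.4, 6, 7.86]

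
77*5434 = 418418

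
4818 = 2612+2206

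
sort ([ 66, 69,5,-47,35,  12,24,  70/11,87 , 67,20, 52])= [ - 47 , 5, 70/11,12,20, 24,35,52, 66,67, 69,87] 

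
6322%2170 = 1982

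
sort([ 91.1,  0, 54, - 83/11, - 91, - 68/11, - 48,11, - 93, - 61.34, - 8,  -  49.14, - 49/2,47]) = [ - 93, - 91, - 61.34, - 49.14,-48, - 49/2,  -  8, - 83/11, - 68/11 , 0, 11,47,54,91.1]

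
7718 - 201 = 7517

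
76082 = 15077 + 61005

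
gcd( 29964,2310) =66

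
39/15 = 2+3/5 = 2.60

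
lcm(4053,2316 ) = 16212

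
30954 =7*4422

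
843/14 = 843/14 = 60.21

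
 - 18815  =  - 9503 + -9312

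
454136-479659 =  - 25523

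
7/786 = 7/786=0.01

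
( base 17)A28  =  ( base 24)524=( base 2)101101110100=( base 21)6dd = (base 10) 2932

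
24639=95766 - 71127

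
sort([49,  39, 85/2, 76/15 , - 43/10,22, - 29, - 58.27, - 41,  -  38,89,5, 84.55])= [ - 58.27, - 41, - 38, - 29, - 43/10, 5, 76/15, 22, 39,85/2 , 49,84.55, 89 ]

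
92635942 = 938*98759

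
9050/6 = 4525/3  =  1508.33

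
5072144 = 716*7084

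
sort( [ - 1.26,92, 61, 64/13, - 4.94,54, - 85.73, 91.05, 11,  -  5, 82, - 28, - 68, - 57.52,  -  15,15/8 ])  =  [ - 85.73, - 68, - 57.52, - 28, - 15, - 5 , - 4.94, - 1.26,15/8,64/13,11, 54,  61,82, 91.05, 92]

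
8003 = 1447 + 6556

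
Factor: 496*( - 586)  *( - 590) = 171487040 = 2^6 *5^1 * 31^1*59^1*293^1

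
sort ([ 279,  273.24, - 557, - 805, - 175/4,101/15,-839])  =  [ - 839 , - 805, - 557,  -  175/4, 101/15, 273.24, 279]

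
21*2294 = 48174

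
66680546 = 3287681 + 63392865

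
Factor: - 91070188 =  - 2^2 * 11^1*31^1 *179^1*373^1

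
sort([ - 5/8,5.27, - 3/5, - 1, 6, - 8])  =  [-8, - 1,  -  5/8, - 3/5 , 5.27, 6 ] 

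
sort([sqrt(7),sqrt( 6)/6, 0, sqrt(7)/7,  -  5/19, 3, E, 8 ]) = [ - 5/19,0, sqrt( 7)/7, sqrt( 6 )/6,  sqrt(7), E,  3,8] 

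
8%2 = 0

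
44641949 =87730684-43088735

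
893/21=893/21 = 42.52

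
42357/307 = 137+298/307= 137.97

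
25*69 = 1725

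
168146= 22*7643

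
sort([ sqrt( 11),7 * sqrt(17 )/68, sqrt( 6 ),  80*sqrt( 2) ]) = [ 7 * sqrt( 17)/68, sqrt(6 ),  sqrt(11 ) , 80*sqrt( 2 )]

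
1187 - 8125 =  - 6938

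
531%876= 531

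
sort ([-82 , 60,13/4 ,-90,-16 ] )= [ - 90 , - 82,-16,  13/4, 60] 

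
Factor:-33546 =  - 2^1*3^1* 5591^1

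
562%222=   118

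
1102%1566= 1102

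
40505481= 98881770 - 58376289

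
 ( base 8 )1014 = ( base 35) EY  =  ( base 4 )20030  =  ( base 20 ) 164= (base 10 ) 524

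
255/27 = 85/9 = 9.44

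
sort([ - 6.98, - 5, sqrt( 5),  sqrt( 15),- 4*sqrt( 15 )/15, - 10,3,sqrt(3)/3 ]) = [ - 10,- 6.98, -5, -4* sqrt( 15)/15,sqrt( 3)/3,sqrt (5), 3,sqrt( 15 ) ] 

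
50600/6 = 25300/3=8433.33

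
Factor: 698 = 2^1 * 349^1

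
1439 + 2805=4244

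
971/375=2+221/375 = 2.59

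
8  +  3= 11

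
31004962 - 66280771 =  - 35275809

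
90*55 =4950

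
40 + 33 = 73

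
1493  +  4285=5778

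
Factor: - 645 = -3^1 *5^1*43^1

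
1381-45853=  - 44472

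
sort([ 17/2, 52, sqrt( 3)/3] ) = [sqrt( 3 ) /3,17/2,  52 ]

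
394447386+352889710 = 747337096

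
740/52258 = 370/26129 = 0.01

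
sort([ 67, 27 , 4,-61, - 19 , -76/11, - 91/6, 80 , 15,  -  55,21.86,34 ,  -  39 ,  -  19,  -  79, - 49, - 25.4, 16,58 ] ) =[ - 79,- 61,-55 , -49, -39, - 25.4,  -  19,-19 , - 91/6,  -  76/11, 4,15, 16, 21.86,27, 34,58 , 67,  80]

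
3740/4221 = 3740/4221 = 0.89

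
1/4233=1/4233= 0.00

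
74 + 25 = 99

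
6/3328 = 3/1664 = 0.00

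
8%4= 0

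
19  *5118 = 97242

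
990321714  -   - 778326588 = 1768648302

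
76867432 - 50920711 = 25946721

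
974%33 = 17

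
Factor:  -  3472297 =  - 641^1*5417^1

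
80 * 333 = 26640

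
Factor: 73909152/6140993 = 2^5*3^3*131^1*653^1*1051^( - 1)*5843^( - 1 )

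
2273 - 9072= - 6799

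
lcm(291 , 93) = 9021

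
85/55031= 85/55031= 0.00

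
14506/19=763 + 9/19 = 763.47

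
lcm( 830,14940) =14940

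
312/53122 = 156/26561  =  0.01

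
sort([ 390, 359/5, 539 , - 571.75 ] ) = [ -571.75 , 359/5,390,539 ] 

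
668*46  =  30728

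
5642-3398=2244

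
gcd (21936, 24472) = 8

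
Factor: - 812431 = - 812431^1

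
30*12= 360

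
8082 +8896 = 16978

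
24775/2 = 12387+1/2 = 12387.50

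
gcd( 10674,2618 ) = 2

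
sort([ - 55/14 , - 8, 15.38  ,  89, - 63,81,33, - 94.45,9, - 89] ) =[ - 94.45, - 89, - 63, - 8, - 55/14,9,15.38, 33,81,89]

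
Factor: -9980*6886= - 68722280=- 2^3*  5^1*11^1*313^1*499^1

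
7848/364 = 21  +  51/91 = 21.56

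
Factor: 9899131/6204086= 2^(-1 )*7^(-2)*11^2*23^1*29^(- 1 )*37^( -1 )*59^( - 1)*3557^1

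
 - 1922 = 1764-3686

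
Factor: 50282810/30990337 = 2^1*5^1*7^( - 1 )*17^( - 2 )*29^1*41^1*4229^1*15319^( - 1)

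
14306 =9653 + 4653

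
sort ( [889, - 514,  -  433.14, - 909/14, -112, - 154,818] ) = [-514,- 433.14,-154, - 112, - 909/14, 818,889 ]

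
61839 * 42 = 2597238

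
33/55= 3/5 =0.60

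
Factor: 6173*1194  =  7370562 = 2^1 *3^1 * 199^1 * 6173^1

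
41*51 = 2091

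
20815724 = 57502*362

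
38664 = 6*6444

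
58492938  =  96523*606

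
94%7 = 3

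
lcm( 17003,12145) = 85015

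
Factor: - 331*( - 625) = 5^4*331^1 = 206875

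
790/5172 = 395/2586= 0.15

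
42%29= 13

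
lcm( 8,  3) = 24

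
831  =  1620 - 789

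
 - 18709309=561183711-579893020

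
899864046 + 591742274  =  1491606320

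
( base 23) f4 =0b101011101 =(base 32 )AT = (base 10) 349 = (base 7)1006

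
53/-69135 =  - 1 +69082/69135 = - 0.00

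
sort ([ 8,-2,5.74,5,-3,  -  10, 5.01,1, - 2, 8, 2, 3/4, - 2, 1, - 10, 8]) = [- 10,  -  10 ,-3,-2, - 2, - 2,3/4,1,1,2,  5,5.01,5.74,8,8, 8]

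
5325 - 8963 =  - 3638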